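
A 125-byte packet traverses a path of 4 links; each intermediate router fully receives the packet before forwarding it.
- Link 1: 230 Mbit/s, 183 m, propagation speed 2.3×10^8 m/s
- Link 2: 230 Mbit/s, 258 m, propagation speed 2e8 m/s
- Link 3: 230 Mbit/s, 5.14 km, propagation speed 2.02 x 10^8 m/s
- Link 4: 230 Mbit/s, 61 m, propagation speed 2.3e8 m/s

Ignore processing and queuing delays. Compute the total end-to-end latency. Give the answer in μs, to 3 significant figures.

L = 125 × 8 = 1000 bits.
Transmission delay per hop = L/R = 1000/230000000 = 4.34783 μs; 4 hops → 17.3913 μs.
Propagation delays (d/s per hop): 0.795652, 1.29, 25.4455, 0.265217 μs; sum = 27.7964 μs.
End-to-end = 45.2 μs.

45.2 μs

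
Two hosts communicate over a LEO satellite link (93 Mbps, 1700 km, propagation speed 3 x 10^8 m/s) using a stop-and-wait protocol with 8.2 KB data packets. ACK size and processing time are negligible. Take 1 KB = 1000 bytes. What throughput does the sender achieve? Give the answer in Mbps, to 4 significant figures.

t_tx = L/R = 65600/93000000 = 0.000705376 s.
t_prop = 1700000/300000000 = 0.00566667 s; RTT = 0.0113333 s.
Cycle = t_tx + RTT = 0.0120387 s.
Throughput = L / cycle = 65600 / 0.0120387 = 5.449 Mbps.

5.449 Mbps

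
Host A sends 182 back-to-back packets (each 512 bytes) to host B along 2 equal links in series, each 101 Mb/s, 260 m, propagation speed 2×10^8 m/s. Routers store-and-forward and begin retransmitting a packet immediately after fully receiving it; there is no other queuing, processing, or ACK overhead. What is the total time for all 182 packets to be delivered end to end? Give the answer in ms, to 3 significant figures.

7.42 ms

Per-hop transmission t_tx = L/R = 4096/101000000 = 0.0405545 ms.
Per-hop propagation t_prop = 260/200000000 = 0.0013 ms.
Pipeline fill: first packet needs 2·t_tx to clear all hops; remaining 181 packets each add one t_tx.
Total = (2+182-1)·t_tx + 2·t_prop = 183·0.0405545 + 2·0.0013 = 7.42 ms.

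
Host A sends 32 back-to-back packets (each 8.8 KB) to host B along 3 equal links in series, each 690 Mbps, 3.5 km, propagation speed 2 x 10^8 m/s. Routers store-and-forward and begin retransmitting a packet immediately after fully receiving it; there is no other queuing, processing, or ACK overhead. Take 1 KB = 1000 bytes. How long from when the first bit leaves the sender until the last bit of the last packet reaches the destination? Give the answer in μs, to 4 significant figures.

Per-hop transmission t_tx = L/R = 70400/690000000 = 102.029 μs.
Per-hop propagation t_prop = 3500/200000000 = 17.5 μs.
Pipeline fill: first packet needs 3·t_tx to clear all hops; remaining 31 packets each add one t_tx.
Total = (3+32-1)·t_tx + 3·t_prop = 34·102.029 + 3·17.5 = 3521 μs.

3521 μs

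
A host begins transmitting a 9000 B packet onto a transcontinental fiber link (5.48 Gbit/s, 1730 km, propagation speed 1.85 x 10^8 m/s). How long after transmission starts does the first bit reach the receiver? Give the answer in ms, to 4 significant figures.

9.351 ms

First bit experiences only propagation delay: d/s = 1730000/185000000 = 9.351 ms.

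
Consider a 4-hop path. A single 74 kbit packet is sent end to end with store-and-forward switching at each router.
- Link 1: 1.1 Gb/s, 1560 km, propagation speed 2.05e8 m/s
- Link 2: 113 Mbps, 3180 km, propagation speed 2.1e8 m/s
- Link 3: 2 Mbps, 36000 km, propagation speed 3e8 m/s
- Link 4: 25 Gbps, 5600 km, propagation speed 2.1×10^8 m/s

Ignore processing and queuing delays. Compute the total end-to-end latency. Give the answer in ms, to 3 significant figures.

207 ms

L = 74000 bits.
Transmission delays (L/R per hop): 0.0672727, 0.654867, 37, 0.00296 ms; sum = 37.7251 ms.
Propagation delays (d/s per hop): 7.60976, 15.1429, 120, 26.6667 ms; sum = 169.419 ms.
End-to-end = 207 ms.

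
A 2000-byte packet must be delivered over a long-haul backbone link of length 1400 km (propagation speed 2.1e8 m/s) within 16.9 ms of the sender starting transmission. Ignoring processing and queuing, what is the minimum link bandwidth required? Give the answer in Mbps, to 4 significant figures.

L = 16000 bits.
Propagation delay = 1400000 / 210000000 = 6.66667 ms.
Transmission budget = 16.9 − 6.66667 = 10.2333 ms.
R ≥ L / t_tx = 16000 bits / 0.0102333 s = 1.564 Mbps.

1.564 Mbps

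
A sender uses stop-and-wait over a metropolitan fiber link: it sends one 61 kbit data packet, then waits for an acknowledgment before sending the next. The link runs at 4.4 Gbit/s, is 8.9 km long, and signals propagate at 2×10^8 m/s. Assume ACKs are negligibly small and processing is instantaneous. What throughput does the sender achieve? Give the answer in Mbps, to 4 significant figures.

t_tx = L/R = 61000/4400000000 = 1.38636e-05 s.
t_prop = 8900/200000000 = 4.45e-05 s; RTT = 8.9e-05 s.
Cycle = t_tx + RTT = 0.000102864 s.
Throughput = L / cycle = 61000 / 0.000102864 = 593.0 Mbps.

593.0 Mbps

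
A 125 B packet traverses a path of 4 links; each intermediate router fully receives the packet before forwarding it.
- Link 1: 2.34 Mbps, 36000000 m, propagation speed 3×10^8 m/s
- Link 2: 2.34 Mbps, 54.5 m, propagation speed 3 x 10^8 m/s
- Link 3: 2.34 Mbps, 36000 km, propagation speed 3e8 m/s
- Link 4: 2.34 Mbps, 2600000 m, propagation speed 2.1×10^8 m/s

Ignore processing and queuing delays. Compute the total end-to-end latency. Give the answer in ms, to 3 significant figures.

L = 125 × 8 = 1000 bits.
Transmission delay per hop = L/R = 1000/2340000 = 0.42735 ms; 4 hops → 1.7094 ms.
Propagation delays (d/s per hop): 120, 0.000181667, 120, 12.381 ms; sum = 252.381 ms.
End-to-end = 254 ms.

254 ms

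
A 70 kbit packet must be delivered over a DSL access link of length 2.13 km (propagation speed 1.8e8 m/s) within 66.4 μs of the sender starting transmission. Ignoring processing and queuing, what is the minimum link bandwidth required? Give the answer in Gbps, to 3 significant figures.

Propagation delay = 2130 / 180000000 = 11.8333 μs.
Transmission budget = 66.4 − 11.8333 = 54.5667 μs.
R ≥ L / t_tx = 70000 bits / 5.45667e-05 s = 1.28 Gbps.

1.28 Gbps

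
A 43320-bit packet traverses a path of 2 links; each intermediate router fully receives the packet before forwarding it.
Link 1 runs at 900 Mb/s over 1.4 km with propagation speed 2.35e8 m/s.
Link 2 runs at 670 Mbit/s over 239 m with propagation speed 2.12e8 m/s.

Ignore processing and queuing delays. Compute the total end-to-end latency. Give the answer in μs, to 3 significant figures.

Transmission delays (L/R per hop): 48.1333, 64.6567 μs; sum = 112.79 μs.
Propagation delays (d/s per hop): 5.95745, 1.12736 μs; sum = 7.08481 μs.
End-to-end = 120 μs.

120 μs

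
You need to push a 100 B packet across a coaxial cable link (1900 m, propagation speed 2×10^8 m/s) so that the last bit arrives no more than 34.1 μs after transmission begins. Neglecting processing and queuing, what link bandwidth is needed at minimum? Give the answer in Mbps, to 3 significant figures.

32.5 Mbps

L = 800 bits.
Propagation delay = 1900 / 200000000 = 9.5 μs.
Transmission budget = 34.1 − 9.5 = 24.6 μs.
R ≥ L / t_tx = 800 bits / 2.46e-05 s = 32.5 Mbps.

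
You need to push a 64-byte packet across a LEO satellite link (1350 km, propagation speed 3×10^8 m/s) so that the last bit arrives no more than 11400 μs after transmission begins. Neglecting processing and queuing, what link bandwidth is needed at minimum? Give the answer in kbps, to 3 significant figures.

L = 512 bits.
Propagation delay = 1350000 / 300000000 = 4500 μs.
Transmission budget = 11400 − 4500 = 6900 μs.
R ≥ L / t_tx = 512 bits / 0.0069 s = 74.2 kbps.

74.2 kbps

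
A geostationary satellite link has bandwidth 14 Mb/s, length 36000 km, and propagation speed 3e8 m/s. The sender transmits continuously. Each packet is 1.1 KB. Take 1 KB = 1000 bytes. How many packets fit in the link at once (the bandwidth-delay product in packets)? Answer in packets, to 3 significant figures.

Propagation delay = 36000000 / 300000000 = 0.12 s.
BDP = R × t_prop = 14000000 × 0.12 = 1680000 bits.
In packets of 8800 bits: 191 packets.

191 packets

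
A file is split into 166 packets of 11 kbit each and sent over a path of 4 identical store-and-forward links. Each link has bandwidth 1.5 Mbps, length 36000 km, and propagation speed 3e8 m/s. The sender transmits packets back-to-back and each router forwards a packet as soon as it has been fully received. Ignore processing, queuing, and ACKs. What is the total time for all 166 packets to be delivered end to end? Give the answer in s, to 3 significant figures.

1.72 s

Per-hop transmission t_tx = L/R = 11000/1500000 = 0.00733333 s.
Per-hop propagation t_prop = 36000000/300000000 = 0.12 s.
Pipeline fill: first packet needs 4·t_tx to clear all hops; remaining 165 packets each add one t_tx.
Total = (4+166-1)·t_tx + 4·t_prop = 169·0.00733333 + 4·0.12 = 1.72 s.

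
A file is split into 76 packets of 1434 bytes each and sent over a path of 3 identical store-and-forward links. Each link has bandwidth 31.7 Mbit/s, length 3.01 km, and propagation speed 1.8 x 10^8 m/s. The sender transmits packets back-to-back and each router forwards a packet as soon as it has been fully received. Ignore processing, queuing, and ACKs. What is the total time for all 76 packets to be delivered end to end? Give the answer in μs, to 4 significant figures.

28280 μs

Per-hop transmission t_tx = L/R = 11472/31700000 = 361.893 μs.
Per-hop propagation t_prop = 3010/180000000 = 16.7222 μs.
Pipeline fill: first packet needs 3·t_tx to clear all hops; remaining 75 packets each add one t_tx.
Total = (3+76-1)·t_tx + 3·t_prop = 78·361.893 + 3·16.7222 = 28280 μs.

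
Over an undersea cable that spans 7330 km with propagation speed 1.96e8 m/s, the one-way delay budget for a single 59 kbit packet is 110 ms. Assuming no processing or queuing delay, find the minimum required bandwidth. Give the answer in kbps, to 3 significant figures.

813 kbps

Propagation delay = 7330000 / 196000000 = 37.398 ms.
Transmission budget = 110 − 37.398 = 72.602 ms.
R ≥ L / t_tx = 59000 bits / 0.072602 s = 813 kbps.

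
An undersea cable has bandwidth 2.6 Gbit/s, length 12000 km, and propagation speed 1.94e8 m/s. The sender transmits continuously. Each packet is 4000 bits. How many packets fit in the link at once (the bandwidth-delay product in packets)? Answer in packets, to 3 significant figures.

Propagation delay = 12000000 / 194000000 = 0.0618557 s.
BDP = R × t_prop = 2600000000 × 0.0618557 = 160825000 bits.
In packets of 4000 bits: 40200 packets.

40200 packets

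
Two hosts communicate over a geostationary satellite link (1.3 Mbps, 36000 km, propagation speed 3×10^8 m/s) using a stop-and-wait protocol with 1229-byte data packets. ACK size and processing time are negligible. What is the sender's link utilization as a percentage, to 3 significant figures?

3.06 %

t_tx = L/R = 9832/1300000 = 0.00756308 s.
t_prop = 36000000/300000000 = 0.12 s; RTT = 0.24 s.
Cycle = t_tx + RTT = 0.247563 s.
Utilization = t_tx / cycle = 0.00756308/0.247563 = 3.06 %.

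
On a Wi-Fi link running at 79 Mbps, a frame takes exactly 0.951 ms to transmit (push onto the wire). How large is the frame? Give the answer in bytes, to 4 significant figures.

9391 bytes

L = R × t_tx = 79000000 b/s × 0.000951 s = 75129 bits.
In bytes: 75129 / 8 = 9391 bytes.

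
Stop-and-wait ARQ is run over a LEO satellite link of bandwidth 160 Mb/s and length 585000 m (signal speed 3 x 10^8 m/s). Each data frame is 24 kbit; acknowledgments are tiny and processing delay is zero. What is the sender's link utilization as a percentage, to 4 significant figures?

3.704 %

t_tx = L/R = 24000/160000000 = 0.00015 s.
t_prop = 585000/300000000 = 0.00195 s; RTT = 0.0039 s.
Cycle = t_tx + RTT = 0.00405 s.
Utilization = t_tx / cycle = 0.00015/0.00405 = 3.704 %.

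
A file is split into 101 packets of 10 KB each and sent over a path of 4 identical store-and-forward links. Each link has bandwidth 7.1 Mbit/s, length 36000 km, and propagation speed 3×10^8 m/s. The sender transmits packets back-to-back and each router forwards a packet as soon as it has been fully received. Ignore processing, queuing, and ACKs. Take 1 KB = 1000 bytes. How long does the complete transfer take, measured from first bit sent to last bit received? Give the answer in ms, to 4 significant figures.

1652 ms

Per-hop transmission t_tx = L/R = 80000/7100000 = 11.2676 ms.
Per-hop propagation t_prop = 36000000/300000000 = 120 ms.
Pipeline fill: first packet needs 4·t_tx to clear all hops; remaining 100 packets each add one t_tx.
Total = (4+101-1)·t_tx + 4·t_prop = 104·11.2676 + 4·120 = 1652 ms.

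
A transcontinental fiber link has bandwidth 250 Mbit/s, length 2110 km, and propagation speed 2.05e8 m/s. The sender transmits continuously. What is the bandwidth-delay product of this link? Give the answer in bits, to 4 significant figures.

2573000 bits

Propagation delay = 2110000 / 2.05e+08 = 0.0102927 s.
BDP = R × t_prop = 250000000 × 0.0102927 = 2573170 bits.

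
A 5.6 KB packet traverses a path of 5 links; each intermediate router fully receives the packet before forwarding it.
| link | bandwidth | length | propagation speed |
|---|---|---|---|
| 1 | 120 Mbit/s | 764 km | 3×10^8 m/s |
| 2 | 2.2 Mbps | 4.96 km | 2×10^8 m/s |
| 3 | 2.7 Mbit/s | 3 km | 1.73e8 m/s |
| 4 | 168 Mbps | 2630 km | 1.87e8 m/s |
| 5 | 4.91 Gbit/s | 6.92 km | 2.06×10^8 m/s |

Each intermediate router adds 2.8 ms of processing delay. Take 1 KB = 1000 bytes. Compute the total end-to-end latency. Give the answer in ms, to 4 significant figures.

L = 44800 bits.
Transmission delays (L/R per hop): 0.373333, 20.3636, 16.5926, 0.266667, 0.00912424 ms; sum = 37.6054 ms.
Propagation delays (d/s per hop): 2.54667, 0.0248, 0.017341, 14.0642, 0.0335922 ms; sum = 16.6866 ms.
Processing at 4 router(s): 4 × 2.8 ms = 11.2 ms.
End-to-end = 65.49 ms.

65.49 ms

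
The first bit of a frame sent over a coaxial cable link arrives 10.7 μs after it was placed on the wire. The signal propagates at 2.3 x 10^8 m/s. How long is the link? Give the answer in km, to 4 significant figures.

2.461 km

d = s × t_prop = 2.3e+08 × 1.07e-05 = 2.461 km.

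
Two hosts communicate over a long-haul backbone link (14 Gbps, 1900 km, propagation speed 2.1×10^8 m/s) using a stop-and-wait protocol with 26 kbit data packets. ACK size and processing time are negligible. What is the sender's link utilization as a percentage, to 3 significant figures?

t_tx = L/R = 26000/14000000000 = 1.85714e-06 s.
t_prop = 1900000/210000000 = 0.00904762 s; RTT = 0.0180952 s.
Cycle = t_tx + RTT = 0.0180971 s.
Utilization = t_tx / cycle = 1.85714e-06/0.0180971 = 0.0103 %.

0.0103 %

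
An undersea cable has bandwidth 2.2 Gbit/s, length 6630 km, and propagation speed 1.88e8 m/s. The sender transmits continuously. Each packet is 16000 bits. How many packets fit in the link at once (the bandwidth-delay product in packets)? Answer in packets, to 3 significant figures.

4850 packets

Propagation delay = 6630000 / 188000000 = 0.035266 s.
BDP = R × t_prop = 2200000000 × 0.035266 = 77585100 bits.
In packets of 16000 bits: 4850 packets.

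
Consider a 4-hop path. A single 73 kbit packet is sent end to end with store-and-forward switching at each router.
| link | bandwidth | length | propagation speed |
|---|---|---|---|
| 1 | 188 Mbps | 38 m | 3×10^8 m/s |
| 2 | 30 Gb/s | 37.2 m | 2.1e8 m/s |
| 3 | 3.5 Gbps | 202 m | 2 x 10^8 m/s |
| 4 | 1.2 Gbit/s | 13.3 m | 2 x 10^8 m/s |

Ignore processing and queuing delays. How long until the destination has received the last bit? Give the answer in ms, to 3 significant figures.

L = 73000 bits.
Transmission delays (L/R per hop): 0.388298, 0.00243333, 0.0208571, 0.0608333 ms; sum = 0.472422 ms.
Propagation delays (d/s per hop): 0.000126667, 0.000177143, 0.00101, 6.65e-05 ms; sum = 0.00138031 ms.
End-to-end = 0.474 ms.

0.474 ms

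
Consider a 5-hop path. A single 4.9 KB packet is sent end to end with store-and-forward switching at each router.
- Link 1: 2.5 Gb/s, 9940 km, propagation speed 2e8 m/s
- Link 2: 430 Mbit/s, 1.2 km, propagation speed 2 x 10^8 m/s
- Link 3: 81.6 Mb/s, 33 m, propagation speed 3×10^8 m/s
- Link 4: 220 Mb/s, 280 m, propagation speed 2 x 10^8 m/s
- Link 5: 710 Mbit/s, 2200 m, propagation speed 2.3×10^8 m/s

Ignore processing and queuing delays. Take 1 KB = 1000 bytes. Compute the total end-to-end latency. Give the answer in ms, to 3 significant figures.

50.5 ms

L = 39200 bits.
Transmission delays (L/R per hop): 0.01568, 0.0911628, 0.480392, 0.178182, 0.0552113 ms; sum = 0.820628 ms.
Propagation delays (d/s per hop): 49.7, 0.006, 0.00011, 0.0014, 0.00956522 ms; sum = 49.7171 ms.
End-to-end = 50.5 ms.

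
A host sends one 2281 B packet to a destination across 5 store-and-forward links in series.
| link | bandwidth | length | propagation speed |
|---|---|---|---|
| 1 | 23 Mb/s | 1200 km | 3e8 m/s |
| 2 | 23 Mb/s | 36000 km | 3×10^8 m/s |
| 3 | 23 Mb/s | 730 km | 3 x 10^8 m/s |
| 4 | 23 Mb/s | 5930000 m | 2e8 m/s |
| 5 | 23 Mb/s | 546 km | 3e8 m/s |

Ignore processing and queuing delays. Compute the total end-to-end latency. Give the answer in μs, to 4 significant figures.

161900 μs

L = 2281 × 8 = 18248 bits.
Transmission delay per hop = L/R = 18248/23000000 = 793.391 μs; 5 hops → 3966.96 μs.
Propagation delays (d/s per hop): 4000, 120000, 2433.33, 29650, 1820 μs; sum = 157903 μs.
End-to-end = 161900 μs.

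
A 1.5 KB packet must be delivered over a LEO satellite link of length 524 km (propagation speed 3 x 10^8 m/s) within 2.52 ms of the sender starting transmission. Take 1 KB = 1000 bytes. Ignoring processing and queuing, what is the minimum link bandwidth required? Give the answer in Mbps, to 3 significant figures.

L = 12000 bits.
Propagation delay = 524000 / 300000000 = 1.74667 ms.
Transmission budget = 2.52 − 1.74667 = 0.773333 ms.
R ≥ L / t_tx = 12000 bits / 0.000773333 s = 15.5 Mbps.

15.5 Mbps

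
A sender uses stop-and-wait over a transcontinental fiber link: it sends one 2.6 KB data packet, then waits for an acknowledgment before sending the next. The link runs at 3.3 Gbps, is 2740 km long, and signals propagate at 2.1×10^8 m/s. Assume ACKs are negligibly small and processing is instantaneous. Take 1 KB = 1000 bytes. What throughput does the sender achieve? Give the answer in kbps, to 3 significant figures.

797 kbps

t_tx = L/R = 20800/3300000000 = 6.30303e-06 s.
t_prop = 2740000/210000000 = 0.0130476 s; RTT = 0.0260952 s.
Cycle = t_tx + RTT = 0.0261015 s.
Throughput = L / cycle = 20800 / 0.0261015 = 797 kbps.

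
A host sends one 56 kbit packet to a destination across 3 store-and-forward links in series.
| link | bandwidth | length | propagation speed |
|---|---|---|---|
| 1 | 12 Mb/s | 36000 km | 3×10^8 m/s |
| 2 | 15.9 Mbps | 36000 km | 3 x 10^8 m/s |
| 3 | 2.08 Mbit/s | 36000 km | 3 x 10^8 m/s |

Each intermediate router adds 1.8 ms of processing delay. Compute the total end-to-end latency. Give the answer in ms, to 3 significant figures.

399 ms

L = 56000 bits.
Transmission delays (L/R per hop): 4.66667, 3.52201, 26.9231 ms; sum = 35.1118 ms.
Propagation delays (d/s per hop): 120, 120, 120 ms; sum = 360 ms.
Processing at 2 router(s): 2 × 1.8 ms = 3.6 ms.
End-to-end = 399 ms.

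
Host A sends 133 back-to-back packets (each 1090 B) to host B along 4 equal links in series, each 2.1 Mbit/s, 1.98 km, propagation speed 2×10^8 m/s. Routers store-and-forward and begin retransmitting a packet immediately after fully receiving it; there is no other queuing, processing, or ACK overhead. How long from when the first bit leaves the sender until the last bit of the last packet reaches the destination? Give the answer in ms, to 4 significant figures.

564.8 ms

Per-hop transmission t_tx = L/R = 8720/2100000 = 4.15238 ms.
Per-hop propagation t_prop = 1980/200000000 = 0.0099 ms.
Pipeline fill: first packet needs 4·t_tx to clear all hops; remaining 132 packets each add one t_tx.
Total = (4+133-1)·t_tx + 4·t_prop = 136·4.15238 + 4·0.0099 = 564.8 ms.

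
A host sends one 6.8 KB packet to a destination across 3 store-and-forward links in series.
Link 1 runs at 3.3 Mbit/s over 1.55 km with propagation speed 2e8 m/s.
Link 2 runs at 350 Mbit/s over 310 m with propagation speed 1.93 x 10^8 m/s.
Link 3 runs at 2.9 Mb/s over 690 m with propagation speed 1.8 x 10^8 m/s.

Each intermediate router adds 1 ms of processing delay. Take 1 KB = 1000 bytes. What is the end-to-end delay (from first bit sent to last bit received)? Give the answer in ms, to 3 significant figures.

37.4 ms

L = 54400 bits.
Transmission delays (L/R per hop): 16.4848, 0.155429, 18.7586 ms; sum = 35.3989 ms.
Propagation delays (d/s per hop): 0.00775, 0.00160622, 0.00383333 ms; sum = 0.0131896 ms.
Processing at 2 router(s): 2 × 1 ms = 2 ms.
End-to-end = 37.4 ms.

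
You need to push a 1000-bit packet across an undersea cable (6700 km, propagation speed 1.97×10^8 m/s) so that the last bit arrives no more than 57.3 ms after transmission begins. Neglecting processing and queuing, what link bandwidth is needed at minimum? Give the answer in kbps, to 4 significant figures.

Propagation delay = 6700000 / 197000000 = 34.0102 ms.
Transmission budget = 57.3 − 34.0102 = 23.2898 ms.
R ≥ L / t_tx = 1000 bits / 0.0232898 s = 42.94 kbps.

42.94 kbps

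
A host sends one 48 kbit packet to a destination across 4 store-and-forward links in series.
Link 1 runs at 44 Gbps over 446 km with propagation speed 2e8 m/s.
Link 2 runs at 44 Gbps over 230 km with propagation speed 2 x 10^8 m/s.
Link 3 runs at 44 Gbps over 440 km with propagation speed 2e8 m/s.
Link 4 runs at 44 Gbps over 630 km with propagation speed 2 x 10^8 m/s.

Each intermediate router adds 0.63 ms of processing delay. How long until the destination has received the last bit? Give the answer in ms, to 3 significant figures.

10.6 ms

L = 48000 bits.
Transmission delay per hop = L/R = 48000/44000000000 = 0.00109091 ms; 4 hops → 0.00436364 ms.
Propagation delays (d/s per hop): 2.23, 1.15, 2.2, 3.15 ms; sum = 8.73 ms.
Processing at 3 router(s): 3 × 0.63 ms = 1.89 ms.
End-to-end = 10.6 ms.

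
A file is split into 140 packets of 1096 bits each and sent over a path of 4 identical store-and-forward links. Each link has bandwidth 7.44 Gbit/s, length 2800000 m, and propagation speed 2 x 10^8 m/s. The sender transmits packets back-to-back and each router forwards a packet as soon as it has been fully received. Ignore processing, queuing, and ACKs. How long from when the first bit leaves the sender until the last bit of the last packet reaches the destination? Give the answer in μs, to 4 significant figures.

Per-hop transmission t_tx = L/R = 1096/7440000000 = 0.147312 μs.
Per-hop propagation t_prop = 2800000/200000000 = 14000 μs.
Pipeline fill: first packet needs 4·t_tx to clear all hops; remaining 139 packets each add one t_tx.
Total = (4+140-1)·t_tx + 4·t_prop = 143·0.147312 + 4·14000 = 56020 μs.

56020 μs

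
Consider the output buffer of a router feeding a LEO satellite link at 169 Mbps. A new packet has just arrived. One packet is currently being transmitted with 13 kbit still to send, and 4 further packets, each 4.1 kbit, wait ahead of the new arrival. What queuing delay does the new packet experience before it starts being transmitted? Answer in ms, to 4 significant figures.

0.1740 ms

Each queued packet: L/R = 4100/169000000 = 0.0242604 ms.
4 queued → 0.0970414 ms.
Plus remaining 13000 bits of current packet: 0.0769231 ms.
Queuing delay = 0.1740 ms.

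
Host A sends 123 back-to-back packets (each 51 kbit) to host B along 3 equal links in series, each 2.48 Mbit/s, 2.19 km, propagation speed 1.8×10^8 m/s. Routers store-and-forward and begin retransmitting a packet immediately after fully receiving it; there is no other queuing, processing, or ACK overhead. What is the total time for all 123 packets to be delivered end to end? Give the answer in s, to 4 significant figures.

2.571 s

Per-hop transmission t_tx = L/R = 51000/2480000 = 0.0205645 s.
Per-hop propagation t_prop = 2190/180000000 = 1.21667e-05 s.
Pipeline fill: first packet needs 3·t_tx to clear all hops; remaining 122 packets each add one t_tx.
Total = (3+123-1)·t_tx + 3·t_prop = 125·0.0205645 + 3·1.21667e-05 = 2.571 s.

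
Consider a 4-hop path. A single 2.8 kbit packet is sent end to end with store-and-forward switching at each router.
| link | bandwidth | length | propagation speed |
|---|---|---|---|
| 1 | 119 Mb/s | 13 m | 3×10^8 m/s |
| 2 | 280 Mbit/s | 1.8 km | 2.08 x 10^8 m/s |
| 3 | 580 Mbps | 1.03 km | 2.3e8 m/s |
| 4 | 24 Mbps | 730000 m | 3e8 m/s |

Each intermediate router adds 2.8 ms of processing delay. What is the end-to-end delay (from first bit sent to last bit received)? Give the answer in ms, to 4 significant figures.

11.00 ms

L = 2800 bits.
Transmission delays (L/R per hop): 0.0235294, 0.01, 0.00482759, 0.116667 ms; sum = 0.155024 ms.
Propagation delays (d/s per hop): 4.33333e-05, 0.00865385, 0.00447826, 2.43333 ms; sum = 2.44651 ms.
Processing at 3 router(s): 3 × 2.8 ms = 8.4 ms.
End-to-end = 11.00 ms.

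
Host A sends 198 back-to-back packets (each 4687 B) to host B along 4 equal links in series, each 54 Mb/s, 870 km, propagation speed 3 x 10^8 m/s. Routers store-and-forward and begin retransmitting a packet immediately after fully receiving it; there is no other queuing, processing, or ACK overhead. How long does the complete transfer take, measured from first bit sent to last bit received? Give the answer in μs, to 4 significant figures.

Per-hop transmission t_tx = L/R = 37496/54000000 = 694.37 μs.
Per-hop propagation t_prop = 870000/300000000 = 2900 μs.
Pipeline fill: first packet needs 4·t_tx to clear all hops; remaining 197 packets each add one t_tx.
Total = (4+198-1)·t_tx + 4·t_prop = 201·694.37 + 4·2900 = 151200 μs.

151200 μs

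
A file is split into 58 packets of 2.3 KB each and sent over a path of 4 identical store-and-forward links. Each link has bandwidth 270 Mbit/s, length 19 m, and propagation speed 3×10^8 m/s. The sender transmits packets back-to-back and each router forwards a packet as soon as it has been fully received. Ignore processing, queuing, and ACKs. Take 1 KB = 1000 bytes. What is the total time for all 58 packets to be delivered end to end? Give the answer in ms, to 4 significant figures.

4.157 ms

Per-hop transmission t_tx = L/R = 18400/270000000 = 0.0681481 ms.
Per-hop propagation t_prop = 19/300000000 = 6.33333e-05 ms.
Pipeline fill: first packet needs 4·t_tx to clear all hops; remaining 57 packets each add one t_tx.
Total = (4+58-1)·t_tx + 4·t_prop = 61·0.0681481 + 4·6.33333e-05 = 4.157 ms.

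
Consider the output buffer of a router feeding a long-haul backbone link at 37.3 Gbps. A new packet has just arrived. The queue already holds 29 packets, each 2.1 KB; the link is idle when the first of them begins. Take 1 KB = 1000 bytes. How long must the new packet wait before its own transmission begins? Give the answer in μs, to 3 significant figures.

13.1 μs

Each queued packet: L/R = 16800/37300000000 = 0.450402 μs.
29 queued → 13.0617 μs.
Queuing delay = 13.1 μs.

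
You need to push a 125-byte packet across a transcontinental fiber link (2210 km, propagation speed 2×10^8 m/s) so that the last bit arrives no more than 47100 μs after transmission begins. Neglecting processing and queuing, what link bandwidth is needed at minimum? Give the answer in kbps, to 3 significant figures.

L = 1000 bits.
Propagation delay = 2210000 / 200000000 = 11050 μs.
Transmission budget = 47100 − 11050 = 36050 μs.
R ≥ L / t_tx = 1000 bits / 0.03605 s = 27.7 kbps.

27.7 kbps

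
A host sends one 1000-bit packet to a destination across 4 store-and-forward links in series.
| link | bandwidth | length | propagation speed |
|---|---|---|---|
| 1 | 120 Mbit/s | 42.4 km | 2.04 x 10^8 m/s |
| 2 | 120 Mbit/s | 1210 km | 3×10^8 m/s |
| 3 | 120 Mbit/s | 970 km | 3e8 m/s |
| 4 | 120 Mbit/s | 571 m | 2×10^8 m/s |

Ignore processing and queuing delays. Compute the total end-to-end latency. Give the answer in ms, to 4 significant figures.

Transmission delay per hop = L/R = 1000/120000000 = 0.00833333 ms; 4 hops → 0.0333333 ms.
Propagation delays (d/s per hop): 0.207843, 4.03333, 3.23333, 0.002855 ms; sum = 7.47736 ms.
End-to-end = 7.511 ms.

7.511 ms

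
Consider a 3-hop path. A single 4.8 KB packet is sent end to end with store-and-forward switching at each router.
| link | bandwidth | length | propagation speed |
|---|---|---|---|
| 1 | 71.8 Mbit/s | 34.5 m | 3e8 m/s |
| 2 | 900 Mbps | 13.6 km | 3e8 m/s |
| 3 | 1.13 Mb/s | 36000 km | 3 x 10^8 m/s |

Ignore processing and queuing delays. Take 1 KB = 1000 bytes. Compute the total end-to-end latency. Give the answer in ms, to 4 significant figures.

154.6 ms

L = 38400 bits.
Transmission delays (L/R per hop): 0.534819, 0.0426667, 33.9823 ms; sum = 34.5598 ms.
Propagation delays (d/s per hop): 0.000115, 0.0453333, 120 ms; sum = 120.045 ms.
End-to-end = 154.6 ms.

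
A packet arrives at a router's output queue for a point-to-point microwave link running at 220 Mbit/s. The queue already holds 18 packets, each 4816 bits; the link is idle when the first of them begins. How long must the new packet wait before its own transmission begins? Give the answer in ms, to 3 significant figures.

0.394 ms

Each queued packet: L/R = 4816/220000000 = 0.0218909 ms.
18 queued → 0.394036 ms.
Queuing delay = 0.394 ms.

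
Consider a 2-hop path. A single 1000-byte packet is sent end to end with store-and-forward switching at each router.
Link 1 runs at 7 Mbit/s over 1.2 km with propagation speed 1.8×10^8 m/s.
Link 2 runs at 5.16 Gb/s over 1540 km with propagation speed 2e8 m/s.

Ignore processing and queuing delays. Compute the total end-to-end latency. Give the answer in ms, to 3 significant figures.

8.85 ms

L = 1000 × 8 = 8000 bits.
Transmission delays (L/R per hop): 1.14286, 0.00155039 ms; sum = 1.14441 ms.
Propagation delays (d/s per hop): 0.00666667, 7.7 ms; sum = 7.70667 ms.
End-to-end = 8.85 ms.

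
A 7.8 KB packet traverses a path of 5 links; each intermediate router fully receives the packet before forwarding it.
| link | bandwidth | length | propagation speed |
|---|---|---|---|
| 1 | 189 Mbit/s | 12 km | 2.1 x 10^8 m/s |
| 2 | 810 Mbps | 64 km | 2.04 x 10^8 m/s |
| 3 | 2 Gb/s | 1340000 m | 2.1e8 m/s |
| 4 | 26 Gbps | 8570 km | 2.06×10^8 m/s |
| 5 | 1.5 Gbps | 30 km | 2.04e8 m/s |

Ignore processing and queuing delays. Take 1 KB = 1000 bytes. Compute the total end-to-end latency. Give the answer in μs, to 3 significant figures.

49000 μs

L = 62400 bits.
Transmission delays (L/R per hop): 330.159, 77.037, 31.2, 2.4, 41.6 μs; sum = 482.396 μs.
Propagation delays (d/s per hop): 57.1429, 313.725, 6380.95, 41601.9, 147.059 μs; sum = 48500.8 μs.
End-to-end = 49000 μs.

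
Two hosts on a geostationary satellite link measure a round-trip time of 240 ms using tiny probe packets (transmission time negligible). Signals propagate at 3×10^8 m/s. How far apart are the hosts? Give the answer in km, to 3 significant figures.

One-way propagation = RTT/2 = 120 ms.
d = s × t = 300000000 × 0.12 = 36000 km.

36000 km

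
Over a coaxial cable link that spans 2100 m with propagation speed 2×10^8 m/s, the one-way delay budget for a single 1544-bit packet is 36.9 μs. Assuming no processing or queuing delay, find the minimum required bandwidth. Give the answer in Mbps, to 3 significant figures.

58.5 Mbps

Propagation delay = 2100 / 200000000 = 10.5 μs.
Transmission budget = 36.9 − 10.5 = 26.4 μs.
R ≥ L / t_tx = 1544 bits / 2.64e-05 s = 58.5 Mbps.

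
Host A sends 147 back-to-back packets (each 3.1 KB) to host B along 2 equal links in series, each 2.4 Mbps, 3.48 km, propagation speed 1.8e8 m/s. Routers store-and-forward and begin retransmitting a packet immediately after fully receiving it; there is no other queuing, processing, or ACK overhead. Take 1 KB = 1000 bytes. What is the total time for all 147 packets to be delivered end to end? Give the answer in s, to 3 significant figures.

Per-hop transmission t_tx = L/R = 24800/2400000 = 0.0103333 s.
Per-hop propagation t_prop = 3480/180000000 = 1.93333e-05 s.
Pipeline fill: first packet needs 2·t_tx to clear all hops; remaining 146 packets each add one t_tx.
Total = (2+147-1)·t_tx + 2·t_prop = 148·0.0103333 + 2·1.93333e-05 = 1.53 s.

1.53 s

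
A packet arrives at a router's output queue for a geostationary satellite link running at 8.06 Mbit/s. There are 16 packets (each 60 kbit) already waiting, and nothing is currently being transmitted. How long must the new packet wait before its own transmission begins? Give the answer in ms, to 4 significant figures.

Each queued packet: L/R = 60000/8.06e+06 = 7.44417 ms.
16 queued → 119.107 ms.
Queuing delay = 119.1 ms.

119.1 ms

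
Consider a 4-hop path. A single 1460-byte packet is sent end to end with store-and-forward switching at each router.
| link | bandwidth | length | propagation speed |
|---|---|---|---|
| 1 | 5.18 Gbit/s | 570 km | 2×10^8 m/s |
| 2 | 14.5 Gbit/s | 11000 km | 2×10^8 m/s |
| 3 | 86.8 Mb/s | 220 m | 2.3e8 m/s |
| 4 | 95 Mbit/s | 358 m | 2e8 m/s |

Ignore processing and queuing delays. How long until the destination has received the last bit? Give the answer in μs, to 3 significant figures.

L = 1460 × 8 = 11680 bits.
Transmission delays (L/R per hop): 2.25483, 0.805517, 134.562, 122.947 μs; sum = 260.57 μs.
Propagation delays (d/s per hop): 2850, 55000, 0.956522, 1.79 μs; sum = 57852.7 μs.
End-to-end = 58100 μs.

58100 μs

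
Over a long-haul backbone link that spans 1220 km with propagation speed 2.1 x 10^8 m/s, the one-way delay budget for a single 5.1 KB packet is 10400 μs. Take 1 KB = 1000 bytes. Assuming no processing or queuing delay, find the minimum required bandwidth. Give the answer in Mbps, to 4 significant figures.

8.888 Mbps

L = 40800 bits.
Propagation delay = 1220000 / 210000000 = 5809.52 μs.
Transmission budget = 10400 − 5809.52 = 4590.48 μs.
R ≥ L / t_tx = 40800 bits / 0.00459048 s = 8.888 Mbps.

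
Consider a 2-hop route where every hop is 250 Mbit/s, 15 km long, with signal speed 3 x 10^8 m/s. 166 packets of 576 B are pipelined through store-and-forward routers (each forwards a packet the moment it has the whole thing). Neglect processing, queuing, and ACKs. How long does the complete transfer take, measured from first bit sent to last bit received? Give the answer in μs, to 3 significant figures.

3180 μs

Per-hop transmission t_tx = L/R = 4608/250000000 = 18.432 μs.
Per-hop propagation t_prop = 15000/300000000 = 50 μs.
Pipeline fill: first packet needs 2·t_tx to clear all hops; remaining 165 packets each add one t_tx.
Total = (2+166-1)·t_tx + 2·t_prop = 167·18.432 + 2·50 = 3180 μs.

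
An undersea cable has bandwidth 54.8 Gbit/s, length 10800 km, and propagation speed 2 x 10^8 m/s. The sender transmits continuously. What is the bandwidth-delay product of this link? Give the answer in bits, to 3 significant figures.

Propagation delay = 10800000 / 200000000 = 0.054 s.
BDP = R × t_prop = 54800000000 × 0.054 = 2959200000 bits.

2960000000 bits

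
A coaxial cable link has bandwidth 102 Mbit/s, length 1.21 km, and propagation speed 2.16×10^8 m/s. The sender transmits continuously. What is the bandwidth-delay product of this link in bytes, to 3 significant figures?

71.4 bytes

Propagation delay = 1210 / 216000000 = 5.60185e-06 s.
BDP = R × t_prop = 102000000 × 5.60185e-06 = 571.389 bits.
In bytes: 571.389/8 = 71.4 bytes.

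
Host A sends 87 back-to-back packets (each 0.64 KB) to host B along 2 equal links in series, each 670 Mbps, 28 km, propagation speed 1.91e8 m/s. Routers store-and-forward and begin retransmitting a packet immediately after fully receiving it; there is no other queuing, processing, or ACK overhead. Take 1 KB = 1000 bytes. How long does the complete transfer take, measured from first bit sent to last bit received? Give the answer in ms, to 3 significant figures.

0.966 ms

Per-hop transmission t_tx = L/R = 5120/670000000 = 0.00764179 ms.
Per-hop propagation t_prop = 28000/191000000 = 0.146597 ms.
Pipeline fill: first packet needs 2·t_tx to clear all hops; remaining 86 packets each add one t_tx.
Total = (2+87-1)·t_tx + 2·t_prop = 88·0.00764179 + 2·0.146597 = 0.966 ms.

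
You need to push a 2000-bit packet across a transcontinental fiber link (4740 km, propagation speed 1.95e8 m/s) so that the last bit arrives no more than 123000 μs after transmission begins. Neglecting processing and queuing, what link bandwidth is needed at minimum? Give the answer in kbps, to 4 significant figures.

20.27 kbps

Propagation delay = 4740000 / 195000000 = 24307.7 μs.
Transmission budget = 123000 − 24307.7 = 98692.3 μs.
R ≥ L / t_tx = 2000 bits / 0.0986923 s = 20.27 kbps.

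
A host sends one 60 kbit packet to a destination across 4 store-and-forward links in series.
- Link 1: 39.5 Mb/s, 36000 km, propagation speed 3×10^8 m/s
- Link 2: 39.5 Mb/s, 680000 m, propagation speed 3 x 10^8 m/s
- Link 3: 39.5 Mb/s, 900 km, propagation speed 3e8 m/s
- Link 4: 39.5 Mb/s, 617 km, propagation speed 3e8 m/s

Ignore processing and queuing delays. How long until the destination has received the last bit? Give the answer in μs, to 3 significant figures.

L = 60000 bits.
Transmission delay per hop = L/R = 60000/39500000 = 1518.99 μs; 4 hops → 6075.95 μs.
Propagation delays (d/s per hop): 120000, 2266.67, 3000, 2056.67 μs; sum = 127323 μs.
End-to-end = 133000 μs.

133000 μs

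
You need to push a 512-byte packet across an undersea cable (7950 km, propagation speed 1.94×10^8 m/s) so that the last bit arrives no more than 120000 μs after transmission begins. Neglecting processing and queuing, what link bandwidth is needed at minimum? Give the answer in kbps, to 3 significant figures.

51.8 kbps

L = 4096 bits.
Propagation delay = 7950000 / 194000000 = 40979.4 μs.
Transmission budget = 120000 − 40979.4 = 79020.6 μs.
R ≥ L / t_tx = 4096 bits / 0.0790206 s = 51.8 kbps.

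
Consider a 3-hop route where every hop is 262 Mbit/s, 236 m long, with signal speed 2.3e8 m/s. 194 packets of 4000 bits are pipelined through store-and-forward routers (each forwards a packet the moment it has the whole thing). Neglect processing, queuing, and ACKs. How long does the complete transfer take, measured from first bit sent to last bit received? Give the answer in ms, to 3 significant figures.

3.00 ms

Per-hop transmission t_tx = L/R = 4000/262000000 = 0.0152672 ms.
Per-hop propagation t_prop = 236/2.3e+08 = 0.00102609 ms.
Pipeline fill: first packet needs 3·t_tx to clear all hops; remaining 193 packets each add one t_tx.
Total = (3+194-1)·t_tx + 3·t_prop = 196·0.0152672 + 3·0.00102609 = 3.00 ms.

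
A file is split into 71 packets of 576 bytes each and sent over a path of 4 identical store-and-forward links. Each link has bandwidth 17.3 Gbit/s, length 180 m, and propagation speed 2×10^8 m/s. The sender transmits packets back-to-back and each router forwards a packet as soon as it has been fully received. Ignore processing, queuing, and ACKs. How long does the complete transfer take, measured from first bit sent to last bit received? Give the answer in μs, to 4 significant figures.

Per-hop transmission t_tx = L/R = 4608/17300000000 = 0.266358 μs.
Per-hop propagation t_prop = 180/200000000 = 0.9 μs.
Pipeline fill: first packet needs 4·t_tx to clear all hops; remaining 70 packets each add one t_tx.
Total = (4+71-1)·t_tx + 4·t_prop = 74·0.266358 + 4·0.9 = 23.31 μs.

23.31 μs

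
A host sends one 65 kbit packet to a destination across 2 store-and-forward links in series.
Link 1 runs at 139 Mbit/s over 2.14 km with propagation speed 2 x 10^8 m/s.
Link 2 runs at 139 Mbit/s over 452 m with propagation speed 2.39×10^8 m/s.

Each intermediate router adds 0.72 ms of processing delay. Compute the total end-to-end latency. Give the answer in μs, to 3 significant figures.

1670 μs

L = 65000 bits.
Transmission delay per hop = L/R = 65000/139000000 = 467.626 μs; 2 hops → 935.252 μs.
Propagation delays (d/s per hop): 10.7, 1.89121 μs; sum = 12.5912 μs.
Processing at 1 router(s): 1 × 0.72 ms = 720 μs.
End-to-end = 1670 μs.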